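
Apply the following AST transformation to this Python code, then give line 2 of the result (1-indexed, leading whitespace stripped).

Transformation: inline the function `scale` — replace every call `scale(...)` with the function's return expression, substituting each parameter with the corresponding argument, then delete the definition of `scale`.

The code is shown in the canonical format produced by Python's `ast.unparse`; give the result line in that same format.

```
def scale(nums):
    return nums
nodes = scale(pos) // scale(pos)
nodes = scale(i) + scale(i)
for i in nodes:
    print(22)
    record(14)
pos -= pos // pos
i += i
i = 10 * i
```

nodes = i + i

Transformed code:
nodes = pos // pos
nodes = i + i
for i in nodes:
    print(22)
    record(14)
pos -= pos // pos
i += i
i = 10 * i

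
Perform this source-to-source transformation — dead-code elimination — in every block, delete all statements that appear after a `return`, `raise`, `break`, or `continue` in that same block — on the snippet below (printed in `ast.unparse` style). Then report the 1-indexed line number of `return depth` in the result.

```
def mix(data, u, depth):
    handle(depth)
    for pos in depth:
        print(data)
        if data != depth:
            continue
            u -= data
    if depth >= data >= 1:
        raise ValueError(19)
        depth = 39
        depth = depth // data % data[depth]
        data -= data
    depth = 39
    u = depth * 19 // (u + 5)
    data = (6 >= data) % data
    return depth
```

12

Transformed code:
def mix(data, u, depth):
    handle(depth)
    for pos in depth:
        print(data)
        if data != depth:
            continue
    if depth >= data >= 1:
        raise ValueError(19)
    depth = 39
    u = depth * 19 // (u + 5)
    data = (6 >= data) % data
    return depth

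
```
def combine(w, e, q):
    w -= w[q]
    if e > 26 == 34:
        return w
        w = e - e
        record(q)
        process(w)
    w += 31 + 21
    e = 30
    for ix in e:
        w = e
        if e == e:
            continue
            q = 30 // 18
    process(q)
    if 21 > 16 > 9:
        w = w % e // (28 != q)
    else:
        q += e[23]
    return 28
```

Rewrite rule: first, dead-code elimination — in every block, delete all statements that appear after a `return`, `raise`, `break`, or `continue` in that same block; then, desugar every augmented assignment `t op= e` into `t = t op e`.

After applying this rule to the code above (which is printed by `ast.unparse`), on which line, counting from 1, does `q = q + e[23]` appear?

Transformed code:
def combine(w, e, q):
    w = w - w[q]
    if e > 26 == 34:
        return w
    w = w + (31 + 21)
    e = 30
    for ix in e:
        w = e
        if e == e:
            continue
    process(q)
    if 21 > 16 > 9:
        w = w % e // (28 != q)
    else:
        q = q + e[23]
    return 28

15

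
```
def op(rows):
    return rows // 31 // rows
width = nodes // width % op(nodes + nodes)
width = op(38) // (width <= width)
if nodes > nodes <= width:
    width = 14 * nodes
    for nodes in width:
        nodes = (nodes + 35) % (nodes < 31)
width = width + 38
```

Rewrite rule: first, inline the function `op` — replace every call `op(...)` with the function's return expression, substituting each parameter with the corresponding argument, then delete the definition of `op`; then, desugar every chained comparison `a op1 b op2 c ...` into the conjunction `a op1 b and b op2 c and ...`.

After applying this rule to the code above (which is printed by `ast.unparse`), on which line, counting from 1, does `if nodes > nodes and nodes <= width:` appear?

3

Transformed code:
width = nodes // width % ((nodes + nodes) // 31 // (nodes + nodes))
width = 38 // 31 // 38 // (width <= width)
if nodes > nodes and nodes <= width:
    width = 14 * nodes
    for nodes in width:
        nodes = (nodes + 35) % (nodes < 31)
width = width + 38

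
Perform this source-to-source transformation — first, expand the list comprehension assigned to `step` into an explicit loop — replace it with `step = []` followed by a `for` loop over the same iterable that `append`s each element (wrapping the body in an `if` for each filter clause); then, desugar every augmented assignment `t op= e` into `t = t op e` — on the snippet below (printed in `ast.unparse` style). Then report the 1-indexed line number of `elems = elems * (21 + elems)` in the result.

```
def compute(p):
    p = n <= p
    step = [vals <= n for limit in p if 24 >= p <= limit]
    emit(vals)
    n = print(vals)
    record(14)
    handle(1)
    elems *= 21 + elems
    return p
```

Transformed code:
def compute(p):
    p = n <= p
    step = []
    for limit in p:
        if 24 >= p <= limit:
            step.append(vals <= n)
    emit(vals)
    n = print(vals)
    record(14)
    handle(1)
    elems = elems * (21 + elems)
    return p

11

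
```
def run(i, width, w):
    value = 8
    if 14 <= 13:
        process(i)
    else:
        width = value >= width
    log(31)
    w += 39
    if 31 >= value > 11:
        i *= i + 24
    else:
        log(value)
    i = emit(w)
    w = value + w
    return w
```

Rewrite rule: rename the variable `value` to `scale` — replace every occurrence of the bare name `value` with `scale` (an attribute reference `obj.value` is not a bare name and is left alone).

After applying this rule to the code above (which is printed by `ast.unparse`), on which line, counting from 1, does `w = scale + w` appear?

Transformed code:
def run(i, width, w):
    scale = 8
    if 14 <= 13:
        process(i)
    else:
        width = scale >= width
    log(31)
    w += 39
    if 31 >= scale > 11:
        i *= i + 24
    else:
        log(scale)
    i = emit(w)
    w = scale + w
    return w

14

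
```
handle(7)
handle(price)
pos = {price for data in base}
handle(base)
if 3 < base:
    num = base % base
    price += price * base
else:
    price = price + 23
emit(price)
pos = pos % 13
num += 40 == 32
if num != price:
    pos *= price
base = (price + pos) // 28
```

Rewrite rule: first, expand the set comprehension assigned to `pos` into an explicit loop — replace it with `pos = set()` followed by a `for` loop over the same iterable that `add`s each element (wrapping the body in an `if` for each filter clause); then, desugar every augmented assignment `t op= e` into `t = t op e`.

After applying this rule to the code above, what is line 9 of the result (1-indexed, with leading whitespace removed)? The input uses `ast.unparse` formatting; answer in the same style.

Transformed code:
handle(7)
handle(price)
pos = set()
for data in base:
    pos.add(price)
handle(base)
if 3 < base:
    num = base % base
    price = price + price * base
else:
    price = price + 23
emit(price)
pos = pos % 13
num = num + (40 == 32)
if num != price:
    pos = pos * price
base = (price + pos) // 28

price = price + price * base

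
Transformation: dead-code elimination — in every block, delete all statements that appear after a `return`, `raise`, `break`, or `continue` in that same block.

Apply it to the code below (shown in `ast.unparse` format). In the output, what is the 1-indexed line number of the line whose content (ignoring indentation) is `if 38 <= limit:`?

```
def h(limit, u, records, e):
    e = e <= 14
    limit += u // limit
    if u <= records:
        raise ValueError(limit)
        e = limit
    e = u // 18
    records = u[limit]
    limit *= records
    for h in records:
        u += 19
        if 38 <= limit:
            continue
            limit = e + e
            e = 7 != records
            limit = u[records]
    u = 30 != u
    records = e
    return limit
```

11

Transformed code:
def h(limit, u, records, e):
    e = e <= 14
    limit += u // limit
    if u <= records:
        raise ValueError(limit)
    e = u // 18
    records = u[limit]
    limit *= records
    for h in records:
        u += 19
        if 38 <= limit:
            continue
    u = 30 != u
    records = e
    return limit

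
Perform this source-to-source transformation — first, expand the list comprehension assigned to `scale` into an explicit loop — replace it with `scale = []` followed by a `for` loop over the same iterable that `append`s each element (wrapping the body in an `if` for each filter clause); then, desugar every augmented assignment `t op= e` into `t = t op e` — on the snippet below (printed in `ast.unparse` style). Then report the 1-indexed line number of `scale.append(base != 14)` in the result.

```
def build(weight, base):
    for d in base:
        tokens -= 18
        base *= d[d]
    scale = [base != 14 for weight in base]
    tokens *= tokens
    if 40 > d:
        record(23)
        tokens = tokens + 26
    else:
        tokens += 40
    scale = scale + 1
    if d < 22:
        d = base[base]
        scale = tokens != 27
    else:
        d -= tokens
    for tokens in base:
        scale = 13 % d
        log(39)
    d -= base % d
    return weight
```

Transformed code:
def build(weight, base):
    for d in base:
        tokens = tokens - 18
        base = base * d[d]
    scale = []
    for weight in base:
        scale.append(base != 14)
    tokens = tokens * tokens
    if 40 > d:
        record(23)
        tokens = tokens + 26
    else:
        tokens = tokens + 40
    scale = scale + 1
    if d < 22:
        d = base[base]
        scale = tokens != 27
    else:
        d = d - tokens
    for tokens in base:
        scale = 13 % d
        log(39)
    d = d - base % d
    return weight

7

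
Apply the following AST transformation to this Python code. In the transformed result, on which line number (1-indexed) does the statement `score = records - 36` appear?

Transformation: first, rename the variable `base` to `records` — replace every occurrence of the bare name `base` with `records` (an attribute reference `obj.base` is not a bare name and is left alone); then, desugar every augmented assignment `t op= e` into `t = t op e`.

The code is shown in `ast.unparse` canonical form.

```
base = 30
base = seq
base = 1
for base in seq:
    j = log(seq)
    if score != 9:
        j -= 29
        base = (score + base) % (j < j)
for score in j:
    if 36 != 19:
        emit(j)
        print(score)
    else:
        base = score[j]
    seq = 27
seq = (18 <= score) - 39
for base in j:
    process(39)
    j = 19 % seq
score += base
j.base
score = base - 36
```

22

Transformed code:
records = 30
records = seq
records = 1
for records in seq:
    j = log(seq)
    if score != 9:
        j = j - 29
        records = (score + records) % (j < j)
for score in j:
    if 36 != 19:
        emit(j)
        print(score)
    else:
        records = score[j]
    seq = 27
seq = (18 <= score) - 39
for records in j:
    process(39)
    j = 19 % seq
score = score + records
j.base
score = records - 36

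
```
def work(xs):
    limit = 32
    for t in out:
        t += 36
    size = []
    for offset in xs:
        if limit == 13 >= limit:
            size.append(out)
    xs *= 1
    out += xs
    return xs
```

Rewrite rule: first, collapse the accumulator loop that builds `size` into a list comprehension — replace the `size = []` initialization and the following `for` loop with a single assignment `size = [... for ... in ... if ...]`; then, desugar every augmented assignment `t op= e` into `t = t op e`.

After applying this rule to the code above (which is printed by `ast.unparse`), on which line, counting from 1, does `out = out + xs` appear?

7

Transformed code:
def work(xs):
    limit = 32
    for t in out:
        t = t + 36
    size = [out for offset in xs if limit == 13 >= limit]
    xs = xs * 1
    out = out + xs
    return xs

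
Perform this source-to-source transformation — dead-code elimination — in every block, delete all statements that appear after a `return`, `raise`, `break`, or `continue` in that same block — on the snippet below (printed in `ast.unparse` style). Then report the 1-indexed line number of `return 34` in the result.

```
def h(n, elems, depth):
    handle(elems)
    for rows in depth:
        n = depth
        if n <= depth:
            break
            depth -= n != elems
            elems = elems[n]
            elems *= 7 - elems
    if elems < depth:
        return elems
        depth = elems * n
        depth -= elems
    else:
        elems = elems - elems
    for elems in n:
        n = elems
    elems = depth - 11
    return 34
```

Transformed code:
def h(n, elems, depth):
    handle(elems)
    for rows in depth:
        n = depth
        if n <= depth:
            break
    if elems < depth:
        return elems
    else:
        elems = elems - elems
    for elems in n:
        n = elems
    elems = depth - 11
    return 34

14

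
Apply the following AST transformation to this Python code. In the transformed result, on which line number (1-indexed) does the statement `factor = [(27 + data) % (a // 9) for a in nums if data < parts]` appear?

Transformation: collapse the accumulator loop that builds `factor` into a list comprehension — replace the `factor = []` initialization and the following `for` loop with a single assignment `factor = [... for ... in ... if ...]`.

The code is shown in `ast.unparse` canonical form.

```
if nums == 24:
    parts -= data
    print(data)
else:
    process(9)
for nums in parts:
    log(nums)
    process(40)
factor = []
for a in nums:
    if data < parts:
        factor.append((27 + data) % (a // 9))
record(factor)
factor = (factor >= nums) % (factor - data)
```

9

Transformed code:
if nums == 24:
    parts -= data
    print(data)
else:
    process(9)
for nums in parts:
    log(nums)
    process(40)
factor = [(27 + data) % (a // 9) for a in nums if data < parts]
record(factor)
factor = (factor >= nums) % (factor - data)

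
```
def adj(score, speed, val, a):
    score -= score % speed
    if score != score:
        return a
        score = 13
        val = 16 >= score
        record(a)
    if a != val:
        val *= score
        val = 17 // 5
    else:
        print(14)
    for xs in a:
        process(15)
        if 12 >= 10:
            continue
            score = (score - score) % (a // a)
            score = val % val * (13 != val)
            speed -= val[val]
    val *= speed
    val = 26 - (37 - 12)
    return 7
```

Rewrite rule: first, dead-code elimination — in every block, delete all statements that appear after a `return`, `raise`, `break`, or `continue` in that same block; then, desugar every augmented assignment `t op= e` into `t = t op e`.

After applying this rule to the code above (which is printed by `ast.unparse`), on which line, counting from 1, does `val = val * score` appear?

6

Transformed code:
def adj(score, speed, val, a):
    score = score - score % speed
    if score != score:
        return a
    if a != val:
        val = val * score
        val = 17 // 5
    else:
        print(14)
    for xs in a:
        process(15)
        if 12 >= 10:
            continue
    val = val * speed
    val = 26 - (37 - 12)
    return 7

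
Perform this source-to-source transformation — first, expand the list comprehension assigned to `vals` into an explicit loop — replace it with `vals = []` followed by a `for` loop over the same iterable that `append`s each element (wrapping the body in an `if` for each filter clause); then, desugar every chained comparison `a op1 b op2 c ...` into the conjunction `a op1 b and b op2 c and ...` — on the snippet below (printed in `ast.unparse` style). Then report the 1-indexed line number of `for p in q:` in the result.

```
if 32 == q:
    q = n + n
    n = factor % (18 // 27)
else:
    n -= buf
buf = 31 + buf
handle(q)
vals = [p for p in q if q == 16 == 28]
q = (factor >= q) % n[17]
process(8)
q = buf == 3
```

9

Transformed code:
if 32 == q:
    q = n + n
    n = factor % (18 // 27)
else:
    n -= buf
buf = 31 + buf
handle(q)
vals = []
for p in q:
    if q == 16 and 16 == 28:
        vals.append(p)
q = (factor >= q) % n[17]
process(8)
q = buf == 3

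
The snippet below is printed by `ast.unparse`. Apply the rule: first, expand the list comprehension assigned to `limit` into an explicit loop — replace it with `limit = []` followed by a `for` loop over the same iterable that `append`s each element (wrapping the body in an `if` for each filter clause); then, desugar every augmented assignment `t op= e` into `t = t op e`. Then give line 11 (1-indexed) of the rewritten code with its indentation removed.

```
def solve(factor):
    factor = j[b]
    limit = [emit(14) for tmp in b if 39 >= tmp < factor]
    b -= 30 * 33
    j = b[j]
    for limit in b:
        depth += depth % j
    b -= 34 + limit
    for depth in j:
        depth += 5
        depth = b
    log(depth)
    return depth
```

Transformed code:
def solve(factor):
    factor = j[b]
    limit = []
    for tmp in b:
        if 39 >= tmp < factor:
            limit.append(emit(14))
    b = b - 30 * 33
    j = b[j]
    for limit in b:
        depth = depth + depth % j
    b = b - (34 + limit)
    for depth in j:
        depth = depth + 5
        depth = b
    log(depth)
    return depth

b = b - (34 + limit)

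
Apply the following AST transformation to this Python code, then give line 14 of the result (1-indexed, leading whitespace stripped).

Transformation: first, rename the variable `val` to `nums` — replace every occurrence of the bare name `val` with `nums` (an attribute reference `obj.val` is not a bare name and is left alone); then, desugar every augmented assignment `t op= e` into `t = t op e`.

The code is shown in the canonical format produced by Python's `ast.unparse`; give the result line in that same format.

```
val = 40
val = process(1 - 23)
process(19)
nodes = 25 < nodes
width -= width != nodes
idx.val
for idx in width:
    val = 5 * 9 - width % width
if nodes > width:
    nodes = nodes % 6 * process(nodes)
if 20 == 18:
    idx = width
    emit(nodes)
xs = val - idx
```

Transformed code:
nums = 40
nums = process(1 - 23)
process(19)
nodes = 25 < nodes
width = width - (width != nodes)
idx.val
for idx in width:
    nums = 5 * 9 - width % width
if nodes > width:
    nodes = nodes % 6 * process(nodes)
if 20 == 18:
    idx = width
    emit(nodes)
xs = nums - idx

xs = nums - idx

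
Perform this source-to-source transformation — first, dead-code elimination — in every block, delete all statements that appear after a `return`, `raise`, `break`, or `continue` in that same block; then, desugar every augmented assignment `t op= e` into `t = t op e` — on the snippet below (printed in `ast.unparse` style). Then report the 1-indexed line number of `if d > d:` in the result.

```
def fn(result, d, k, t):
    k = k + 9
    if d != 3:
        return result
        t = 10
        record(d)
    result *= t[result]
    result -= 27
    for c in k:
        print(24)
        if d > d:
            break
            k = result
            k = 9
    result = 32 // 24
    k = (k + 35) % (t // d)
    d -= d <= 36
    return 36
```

9

Transformed code:
def fn(result, d, k, t):
    k = k + 9
    if d != 3:
        return result
    result = result * t[result]
    result = result - 27
    for c in k:
        print(24)
        if d > d:
            break
    result = 32 // 24
    k = (k + 35) % (t // d)
    d = d - (d <= 36)
    return 36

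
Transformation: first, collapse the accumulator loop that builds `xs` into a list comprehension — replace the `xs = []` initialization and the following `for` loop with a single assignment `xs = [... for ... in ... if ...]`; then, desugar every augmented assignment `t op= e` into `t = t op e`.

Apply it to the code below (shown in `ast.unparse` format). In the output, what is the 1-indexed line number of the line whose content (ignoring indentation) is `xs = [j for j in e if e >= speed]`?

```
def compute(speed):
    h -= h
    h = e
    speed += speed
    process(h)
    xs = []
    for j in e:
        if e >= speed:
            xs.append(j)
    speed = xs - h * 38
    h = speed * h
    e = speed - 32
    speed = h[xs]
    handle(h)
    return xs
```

Transformed code:
def compute(speed):
    h = h - h
    h = e
    speed = speed + speed
    process(h)
    xs = [j for j in e if e >= speed]
    speed = xs - h * 38
    h = speed * h
    e = speed - 32
    speed = h[xs]
    handle(h)
    return xs

6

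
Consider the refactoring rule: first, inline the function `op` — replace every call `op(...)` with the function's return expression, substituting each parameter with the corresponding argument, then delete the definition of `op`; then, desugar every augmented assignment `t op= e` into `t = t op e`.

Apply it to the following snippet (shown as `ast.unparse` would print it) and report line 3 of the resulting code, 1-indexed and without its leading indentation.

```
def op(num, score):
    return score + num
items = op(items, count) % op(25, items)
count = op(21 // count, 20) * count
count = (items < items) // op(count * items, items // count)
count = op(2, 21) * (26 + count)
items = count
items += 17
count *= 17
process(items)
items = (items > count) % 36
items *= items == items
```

count = (items < items) // (items // count + count * items)

Transformed code:
items = (count + items) % (items + 25)
count = (20 + 21 // count) * count
count = (items < items) // (items // count + count * items)
count = (21 + 2) * (26 + count)
items = count
items = items + 17
count = count * 17
process(items)
items = (items > count) % 36
items = items * (items == items)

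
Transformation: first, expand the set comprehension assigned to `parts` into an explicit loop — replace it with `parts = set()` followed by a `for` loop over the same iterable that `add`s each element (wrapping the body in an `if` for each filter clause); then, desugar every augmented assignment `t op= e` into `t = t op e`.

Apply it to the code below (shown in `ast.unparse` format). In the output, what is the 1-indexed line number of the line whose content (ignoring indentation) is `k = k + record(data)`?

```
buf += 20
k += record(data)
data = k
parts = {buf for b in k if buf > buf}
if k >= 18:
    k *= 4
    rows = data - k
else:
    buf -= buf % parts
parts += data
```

Transformed code:
buf = buf + 20
k = k + record(data)
data = k
parts = set()
for b in k:
    if buf > buf:
        parts.add(buf)
if k >= 18:
    k = k * 4
    rows = data - k
else:
    buf = buf - buf % parts
parts = parts + data

2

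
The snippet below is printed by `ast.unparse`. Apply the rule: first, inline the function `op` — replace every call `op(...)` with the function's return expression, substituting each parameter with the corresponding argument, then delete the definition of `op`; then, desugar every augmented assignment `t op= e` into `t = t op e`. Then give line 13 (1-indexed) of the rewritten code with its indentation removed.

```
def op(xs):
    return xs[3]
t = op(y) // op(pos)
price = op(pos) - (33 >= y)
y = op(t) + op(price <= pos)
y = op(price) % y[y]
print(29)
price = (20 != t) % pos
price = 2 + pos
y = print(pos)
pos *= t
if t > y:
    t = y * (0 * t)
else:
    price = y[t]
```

price = y[t]

Transformed code:
t = y[3] // pos[3]
price = pos[3] - (33 >= y)
y = t[3] + (price <= pos)[3]
y = price[3] % y[y]
print(29)
price = (20 != t) % pos
price = 2 + pos
y = print(pos)
pos = pos * t
if t > y:
    t = y * (0 * t)
else:
    price = y[t]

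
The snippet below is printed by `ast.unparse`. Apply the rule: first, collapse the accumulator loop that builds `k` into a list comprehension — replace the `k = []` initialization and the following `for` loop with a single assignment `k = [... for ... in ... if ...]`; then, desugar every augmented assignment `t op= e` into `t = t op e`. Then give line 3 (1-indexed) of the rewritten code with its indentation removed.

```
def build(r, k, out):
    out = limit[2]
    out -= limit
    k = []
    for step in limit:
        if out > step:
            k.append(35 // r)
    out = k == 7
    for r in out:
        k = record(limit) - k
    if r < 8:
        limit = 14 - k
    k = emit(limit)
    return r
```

Transformed code:
def build(r, k, out):
    out = limit[2]
    out = out - limit
    k = [35 // r for step in limit if out > step]
    out = k == 7
    for r in out:
        k = record(limit) - k
    if r < 8:
        limit = 14 - k
    k = emit(limit)
    return r

out = out - limit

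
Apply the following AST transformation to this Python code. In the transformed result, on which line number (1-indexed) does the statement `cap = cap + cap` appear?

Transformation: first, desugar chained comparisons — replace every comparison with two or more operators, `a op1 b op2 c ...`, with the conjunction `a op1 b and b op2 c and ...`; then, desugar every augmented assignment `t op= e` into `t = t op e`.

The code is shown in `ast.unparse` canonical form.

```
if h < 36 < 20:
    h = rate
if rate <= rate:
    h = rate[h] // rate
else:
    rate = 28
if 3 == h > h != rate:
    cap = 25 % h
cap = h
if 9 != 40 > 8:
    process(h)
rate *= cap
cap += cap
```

Transformed code:
if h < 36 and 36 < 20:
    h = rate
if rate <= rate:
    h = rate[h] // rate
else:
    rate = 28
if 3 == h and h > h and (h != rate):
    cap = 25 % h
cap = h
if 9 != 40 and 40 > 8:
    process(h)
rate = rate * cap
cap = cap + cap

13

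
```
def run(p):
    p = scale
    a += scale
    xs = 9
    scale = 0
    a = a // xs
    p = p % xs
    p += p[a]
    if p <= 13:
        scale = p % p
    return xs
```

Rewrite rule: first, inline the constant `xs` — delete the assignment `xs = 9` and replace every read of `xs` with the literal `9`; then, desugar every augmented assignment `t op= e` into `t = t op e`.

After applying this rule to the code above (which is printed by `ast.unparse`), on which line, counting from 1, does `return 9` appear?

Transformed code:
def run(p):
    p = scale
    a = a + scale
    scale = 0
    a = a // 9
    p = p % 9
    p = p + p[a]
    if p <= 13:
        scale = p % p
    return 9

10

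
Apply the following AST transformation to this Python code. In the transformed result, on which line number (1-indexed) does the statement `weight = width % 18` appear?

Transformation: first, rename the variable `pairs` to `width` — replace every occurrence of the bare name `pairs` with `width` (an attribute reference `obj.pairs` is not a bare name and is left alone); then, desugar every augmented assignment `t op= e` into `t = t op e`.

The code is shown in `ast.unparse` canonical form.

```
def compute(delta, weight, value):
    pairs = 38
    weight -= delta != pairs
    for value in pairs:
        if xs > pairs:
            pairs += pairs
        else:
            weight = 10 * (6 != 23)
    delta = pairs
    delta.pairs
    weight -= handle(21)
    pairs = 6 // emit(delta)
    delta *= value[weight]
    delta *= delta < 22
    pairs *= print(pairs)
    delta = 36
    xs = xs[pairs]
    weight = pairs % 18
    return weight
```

18

Transformed code:
def compute(delta, weight, value):
    width = 38
    weight = weight - (delta != width)
    for value in width:
        if xs > width:
            width = width + width
        else:
            weight = 10 * (6 != 23)
    delta = width
    delta.pairs
    weight = weight - handle(21)
    width = 6 // emit(delta)
    delta = delta * value[weight]
    delta = delta * (delta < 22)
    width = width * print(width)
    delta = 36
    xs = xs[width]
    weight = width % 18
    return weight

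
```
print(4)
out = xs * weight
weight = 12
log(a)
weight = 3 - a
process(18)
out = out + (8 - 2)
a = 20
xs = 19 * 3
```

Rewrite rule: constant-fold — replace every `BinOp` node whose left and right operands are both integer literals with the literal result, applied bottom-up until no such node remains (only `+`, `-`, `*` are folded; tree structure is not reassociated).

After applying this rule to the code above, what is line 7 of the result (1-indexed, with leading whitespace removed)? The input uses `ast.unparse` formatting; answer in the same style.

Transformed code:
print(4)
out = xs * weight
weight = 12
log(a)
weight = 3 - a
process(18)
out = out + 6
a = 20
xs = 57

out = out + 6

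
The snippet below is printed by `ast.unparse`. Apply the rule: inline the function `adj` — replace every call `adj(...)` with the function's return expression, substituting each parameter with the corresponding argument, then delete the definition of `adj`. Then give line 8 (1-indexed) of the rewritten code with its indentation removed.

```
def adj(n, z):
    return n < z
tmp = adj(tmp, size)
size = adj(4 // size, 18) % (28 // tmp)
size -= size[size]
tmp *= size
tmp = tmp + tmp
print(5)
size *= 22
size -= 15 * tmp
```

size -= 15 * tmp

Transformed code:
tmp = tmp < size
size = (4 // size < 18) % (28 // tmp)
size -= size[size]
tmp *= size
tmp = tmp + tmp
print(5)
size *= 22
size -= 15 * tmp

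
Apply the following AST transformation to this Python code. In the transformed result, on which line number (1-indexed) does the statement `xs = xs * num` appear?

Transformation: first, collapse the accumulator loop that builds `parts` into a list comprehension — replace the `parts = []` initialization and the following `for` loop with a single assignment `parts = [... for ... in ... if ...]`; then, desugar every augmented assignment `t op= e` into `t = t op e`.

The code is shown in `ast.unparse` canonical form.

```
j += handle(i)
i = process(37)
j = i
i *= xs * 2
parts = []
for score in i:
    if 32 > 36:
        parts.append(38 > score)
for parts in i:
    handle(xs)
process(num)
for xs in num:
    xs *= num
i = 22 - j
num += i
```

10

Transformed code:
j = j + handle(i)
i = process(37)
j = i
i = i * (xs * 2)
parts = [38 > score for score in i if 32 > 36]
for parts in i:
    handle(xs)
process(num)
for xs in num:
    xs = xs * num
i = 22 - j
num = num + i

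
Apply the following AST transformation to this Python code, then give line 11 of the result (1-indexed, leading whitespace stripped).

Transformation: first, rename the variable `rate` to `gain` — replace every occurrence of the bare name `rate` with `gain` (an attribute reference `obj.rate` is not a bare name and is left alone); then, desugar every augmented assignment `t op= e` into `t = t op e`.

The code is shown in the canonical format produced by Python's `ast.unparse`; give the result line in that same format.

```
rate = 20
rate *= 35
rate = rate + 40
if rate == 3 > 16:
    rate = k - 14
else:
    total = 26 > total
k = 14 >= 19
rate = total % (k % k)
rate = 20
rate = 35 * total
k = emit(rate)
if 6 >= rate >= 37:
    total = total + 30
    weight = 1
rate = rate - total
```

Transformed code:
gain = 20
gain = gain * 35
gain = gain + 40
if gain == 3 > 16:
    gain = k - 14
else:
    total = 26 > total
k = 14 >= 19
gain = total % (k % k)
gain = 20
gain = 35 * total
k = emit(gain)
if 6 >= gain >= 37:
    total = total + 30
    weight = 1
gain = gain - total

gain = 35 * total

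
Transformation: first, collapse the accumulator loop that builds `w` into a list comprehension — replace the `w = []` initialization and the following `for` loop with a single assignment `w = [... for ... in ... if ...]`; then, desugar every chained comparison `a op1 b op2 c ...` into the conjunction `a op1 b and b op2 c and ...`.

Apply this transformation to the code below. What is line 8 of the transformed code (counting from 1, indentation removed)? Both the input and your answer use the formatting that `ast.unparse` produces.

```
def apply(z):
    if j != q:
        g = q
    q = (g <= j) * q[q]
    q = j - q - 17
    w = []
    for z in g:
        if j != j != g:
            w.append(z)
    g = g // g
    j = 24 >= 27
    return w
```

j = 24 >= 27

Transformed code:
def apply(z):
    if j != q:
        g = q
    q = (g <= j) * q[q]
    q = j - q - 17
    w = [z for z in g if j != j and j != g]
    g = g // g
    j = 24 >= 27
    return w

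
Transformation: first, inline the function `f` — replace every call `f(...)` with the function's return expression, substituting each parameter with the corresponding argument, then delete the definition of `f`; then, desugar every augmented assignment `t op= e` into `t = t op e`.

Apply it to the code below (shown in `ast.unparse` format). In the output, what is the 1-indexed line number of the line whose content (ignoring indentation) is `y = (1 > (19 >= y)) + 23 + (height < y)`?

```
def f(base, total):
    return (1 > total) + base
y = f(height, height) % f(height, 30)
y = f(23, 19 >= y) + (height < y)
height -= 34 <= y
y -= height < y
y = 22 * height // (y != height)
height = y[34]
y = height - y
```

Transformed code:
y = ((1 > height) + height) % ((1 > 30) + height)
y = (1 > (19 >= y)) + 23 + (height < y)
height = height - (34 <= y)
y = y - (height < y)
y = 22 * height // (y != height)
height = y[34]
y = height - y

2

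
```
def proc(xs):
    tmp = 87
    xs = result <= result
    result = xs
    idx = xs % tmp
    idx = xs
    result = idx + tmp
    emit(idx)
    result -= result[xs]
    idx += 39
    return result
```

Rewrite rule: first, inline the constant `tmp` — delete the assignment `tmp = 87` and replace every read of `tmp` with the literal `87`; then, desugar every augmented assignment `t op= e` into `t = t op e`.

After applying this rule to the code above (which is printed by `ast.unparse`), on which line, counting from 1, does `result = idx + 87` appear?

Transformed code:
def proc(xs):
    xs = result <= result
    result = xs
    idx = xs % 87
    idx = xs
    result = idx + 87
    emit(idx)
    result = result - result[xs]
    idx = idx + 39
    return result

6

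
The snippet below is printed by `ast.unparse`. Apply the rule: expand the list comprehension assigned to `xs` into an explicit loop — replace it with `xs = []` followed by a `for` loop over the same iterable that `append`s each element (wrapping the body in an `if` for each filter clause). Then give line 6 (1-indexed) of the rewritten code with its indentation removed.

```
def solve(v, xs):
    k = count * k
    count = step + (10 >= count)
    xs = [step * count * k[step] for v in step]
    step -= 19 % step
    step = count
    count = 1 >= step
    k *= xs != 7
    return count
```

xs.append(step * count * k[step])

Transformed code:
def solve(v, xs):
    k = count * k
    count = step + (10 >= count)
    xs = []
    for v in step:
        xs.append(step * count * k[step])
    step -= 19 % step
    step = count
    count = 1 >= step
    k *= xs != 7
    return count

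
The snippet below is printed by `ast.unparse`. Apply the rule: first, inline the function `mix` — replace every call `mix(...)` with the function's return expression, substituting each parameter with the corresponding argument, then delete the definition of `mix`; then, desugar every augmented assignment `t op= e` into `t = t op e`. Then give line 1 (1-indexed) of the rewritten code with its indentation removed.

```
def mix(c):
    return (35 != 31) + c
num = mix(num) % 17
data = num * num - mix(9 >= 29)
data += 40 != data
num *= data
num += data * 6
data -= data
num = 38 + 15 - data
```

Transformed code:
num = ((35 != 31) + num) % 17
data = num * num - ((35 != 31) + (9 >= 29))
data = data + (40 != data)
num = num * data
num = num + data * 6
data = data - data
num = 38 + 15 - data

num = ((35 != 31) + num) % 17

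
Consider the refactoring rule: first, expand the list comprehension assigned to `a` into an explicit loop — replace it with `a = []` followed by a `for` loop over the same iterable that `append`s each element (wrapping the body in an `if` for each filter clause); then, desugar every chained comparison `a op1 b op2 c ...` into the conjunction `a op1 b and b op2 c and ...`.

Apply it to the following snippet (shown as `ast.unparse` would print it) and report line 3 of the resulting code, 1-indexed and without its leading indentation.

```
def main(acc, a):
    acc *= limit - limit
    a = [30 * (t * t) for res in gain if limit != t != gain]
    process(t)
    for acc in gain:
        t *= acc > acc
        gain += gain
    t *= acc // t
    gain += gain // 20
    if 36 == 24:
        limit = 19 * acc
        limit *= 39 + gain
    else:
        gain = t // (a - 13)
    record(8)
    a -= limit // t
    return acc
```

Transformed code:
def main(acc, a):
    acc *= limit - limit
    a = []
    for res in gain:
        if limit != t and t != gain:
            a.append(30 * (t * t))
    process(t)
    for acc in gain:
        t *= acc > acc
        gain += gain
    t *= acc // t
    gain += gain // 20
    if 36 == 24:
        limit = 19 * acc
        limit *= 39 + gain
    else:
        gain = t // (a - 13)
    record(8)
    a -= limit // t
    return acc

a = []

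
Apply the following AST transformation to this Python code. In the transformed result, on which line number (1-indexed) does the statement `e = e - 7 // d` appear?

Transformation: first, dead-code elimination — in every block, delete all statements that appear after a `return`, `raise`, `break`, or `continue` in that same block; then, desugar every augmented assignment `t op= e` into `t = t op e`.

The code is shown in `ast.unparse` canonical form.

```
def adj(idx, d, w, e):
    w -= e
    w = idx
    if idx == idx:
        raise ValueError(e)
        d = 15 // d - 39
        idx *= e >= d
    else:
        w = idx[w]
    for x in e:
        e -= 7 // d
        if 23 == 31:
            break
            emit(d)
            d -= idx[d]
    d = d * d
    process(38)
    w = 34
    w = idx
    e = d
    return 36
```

9

Transformed code:
def adj(idx, d, w, e):
    w = w - e
    w = idx
    if idx == idx:
        raise ValueError(e)
    else:
        w = idx[w]
    for x in e:
        e = e - 7 // d
        if 23 == 31:
            break
    d = d * d
    process(38)
    w = 34
    w = idx
    e = d
    return 36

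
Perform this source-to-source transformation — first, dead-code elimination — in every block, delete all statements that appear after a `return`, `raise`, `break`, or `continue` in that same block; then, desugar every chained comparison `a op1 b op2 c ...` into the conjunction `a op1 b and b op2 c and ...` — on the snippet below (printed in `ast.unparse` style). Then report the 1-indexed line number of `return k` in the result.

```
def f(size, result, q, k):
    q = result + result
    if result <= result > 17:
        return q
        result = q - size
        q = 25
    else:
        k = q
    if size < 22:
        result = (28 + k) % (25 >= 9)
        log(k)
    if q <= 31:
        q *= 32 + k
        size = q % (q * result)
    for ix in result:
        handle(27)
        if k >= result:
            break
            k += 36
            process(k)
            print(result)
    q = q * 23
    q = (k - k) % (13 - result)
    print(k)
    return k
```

Transformed code:
def f(size, result, q, k):
    q = result + result
    if result <= result and result > 17:
        return q
    else:
        k = q
    if size < 22:
        result = (28 + k) % (25 >= 9)
        log(k)
    if q <= 31:
        q *= 32 + k
        size = q % (q * result)
    for ix in result:
        handle(27)
        if k >= result:
            break
    q = q * 23
    q = (k - k) % (13 - result)
    print(k)
    return k

20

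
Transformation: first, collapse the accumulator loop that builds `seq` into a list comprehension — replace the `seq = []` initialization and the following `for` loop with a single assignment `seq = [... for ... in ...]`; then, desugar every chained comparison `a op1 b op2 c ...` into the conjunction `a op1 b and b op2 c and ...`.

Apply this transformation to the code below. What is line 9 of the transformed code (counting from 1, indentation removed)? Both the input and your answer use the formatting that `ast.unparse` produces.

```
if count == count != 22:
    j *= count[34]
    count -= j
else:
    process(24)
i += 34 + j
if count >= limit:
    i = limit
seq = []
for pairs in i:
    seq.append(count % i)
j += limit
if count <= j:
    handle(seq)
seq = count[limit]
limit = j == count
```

Transformed code:
if count == count and count != 22:
    j *= count[34]
    count -= j
else:
    process(24)
i += 34 + j
if count >= limit:
    i = limit
seq = [count % i for pairs in i]
j += limit
if count <= j:
    handle(seq)
seq = count[limit]
limit = j == count

seq = [count % i for pairs in i]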